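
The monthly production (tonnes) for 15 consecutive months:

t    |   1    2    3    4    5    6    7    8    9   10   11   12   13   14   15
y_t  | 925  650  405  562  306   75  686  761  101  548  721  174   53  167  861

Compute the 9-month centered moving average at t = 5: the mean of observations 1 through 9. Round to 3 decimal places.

496.778

Sum of periods 1–9: 925 + 650 + 405 + 562 + 306 + 75 + 686 + 761 + 101 = 4471
Divide by 9: 4471 / 9 = 496.778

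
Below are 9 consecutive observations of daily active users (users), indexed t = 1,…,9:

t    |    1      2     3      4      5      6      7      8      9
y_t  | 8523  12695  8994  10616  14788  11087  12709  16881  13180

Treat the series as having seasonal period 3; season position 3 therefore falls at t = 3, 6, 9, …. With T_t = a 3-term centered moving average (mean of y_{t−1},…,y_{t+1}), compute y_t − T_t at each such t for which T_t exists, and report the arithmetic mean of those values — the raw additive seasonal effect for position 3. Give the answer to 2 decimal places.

Season position 3 occurs at t = 3, 6 (where T_t is defined).
t=3: T_3 = 10768.3333; y_3 − T_3 = 8994 − 10768.3333 = -1774.3333
t=6: T_6 = 12861.3333; y_6 − T_6 = 11087 − 12861.3333 = -1774.3333
Mean deviation: (-1774.3333 + -1774.3333) / 2 = -1774.33

-1774.33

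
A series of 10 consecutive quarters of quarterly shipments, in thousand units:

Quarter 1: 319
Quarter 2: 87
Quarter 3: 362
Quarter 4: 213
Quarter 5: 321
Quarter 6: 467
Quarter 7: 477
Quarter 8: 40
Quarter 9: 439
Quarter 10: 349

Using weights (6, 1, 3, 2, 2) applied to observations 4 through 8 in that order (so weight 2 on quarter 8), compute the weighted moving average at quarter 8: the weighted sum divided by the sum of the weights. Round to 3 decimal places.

Weighted sum: 6·213 + 1·321 + 3·467 + 2·477 + 2·40 = 1278 + 321 + 1401 + 954 + 80 = 4034
Weight total: 6 + 1 + 3 + 2 + 2 = 14
WMA = 4034 / 14 = 288.143

288.143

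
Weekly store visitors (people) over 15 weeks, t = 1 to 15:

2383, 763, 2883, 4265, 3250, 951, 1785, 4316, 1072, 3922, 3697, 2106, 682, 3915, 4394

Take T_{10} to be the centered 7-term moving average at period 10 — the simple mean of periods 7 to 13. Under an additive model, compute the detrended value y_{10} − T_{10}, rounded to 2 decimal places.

Trend T_10 = (1785 + 4316 + 1072 + 3922 + 3697 + 2106 + 682) / 7 = 17580/7 = 2511.4286
Detrended value: 3922 − 2511.4286 = 1410.57

1410.57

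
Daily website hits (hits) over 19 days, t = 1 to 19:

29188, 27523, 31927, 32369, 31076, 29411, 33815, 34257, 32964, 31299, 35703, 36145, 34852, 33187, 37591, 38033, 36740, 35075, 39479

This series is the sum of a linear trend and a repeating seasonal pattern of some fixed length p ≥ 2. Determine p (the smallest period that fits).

4

First differences y_{t+1} − y_t: -1665, 4404, 442, -1293, -1665, 4404, 442, -1293, -1665, 4404, …
The difference pattern repeats every 4 terms and not for any smaller step, so p = 4.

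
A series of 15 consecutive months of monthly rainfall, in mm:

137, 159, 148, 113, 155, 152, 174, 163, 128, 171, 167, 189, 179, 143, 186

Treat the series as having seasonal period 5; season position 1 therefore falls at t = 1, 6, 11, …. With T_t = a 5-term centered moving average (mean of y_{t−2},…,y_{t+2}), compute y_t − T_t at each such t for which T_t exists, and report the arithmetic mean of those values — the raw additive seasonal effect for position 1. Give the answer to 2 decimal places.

Season position 1 occurs at t = 6, 11 (where T_t is defined).
t=6: T_6 = 151.4000; y_6 − T_6 = 152 − 151.4000 = 0.6000
t=11: T_11 = 166.8000; y_11 − T_11 = 167 − 166.8000 = 0.2000
Mean deviation: (0.6000 + 0.2000) / 2 = 0.40

0.40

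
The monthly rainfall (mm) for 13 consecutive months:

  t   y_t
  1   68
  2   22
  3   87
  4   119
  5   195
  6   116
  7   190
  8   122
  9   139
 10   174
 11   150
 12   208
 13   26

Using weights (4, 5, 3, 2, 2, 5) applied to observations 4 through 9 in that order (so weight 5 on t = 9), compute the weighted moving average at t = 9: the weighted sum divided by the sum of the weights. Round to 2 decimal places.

148.48

Weighted sum: 4·119 + 5·195 + 3·116 + 2·190 + 2·122 + 5·139 = 476 + 975 + 348 + 380 + 244 + 695 = 3118
Weight total: 4 + 5 + 3 + 2 + 2 + 5 = 21
WMA = 3118 / 21 = 148.48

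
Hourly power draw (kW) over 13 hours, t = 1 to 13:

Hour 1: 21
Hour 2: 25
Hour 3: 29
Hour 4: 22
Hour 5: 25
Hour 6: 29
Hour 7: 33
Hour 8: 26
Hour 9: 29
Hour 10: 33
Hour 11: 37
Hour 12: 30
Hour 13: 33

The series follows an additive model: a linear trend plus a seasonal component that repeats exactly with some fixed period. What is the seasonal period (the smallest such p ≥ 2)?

First differences y_{t+1} − y_t: 4, 4, -7, 3, 4, 4, -7, 3, 4, 4, …
The difference pattern repeats every 4 terms and not for any smaller step, so p = 4.

4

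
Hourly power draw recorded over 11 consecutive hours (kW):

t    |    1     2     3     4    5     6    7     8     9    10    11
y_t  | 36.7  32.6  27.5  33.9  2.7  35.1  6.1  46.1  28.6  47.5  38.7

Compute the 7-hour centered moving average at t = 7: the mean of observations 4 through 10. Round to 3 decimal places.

Sum of periods 4–10: 33.9 + 2.7 + 35.1 + 6.1 + 46.1 + 28.6 + 47.5 = 200.0
Divide by 7: 200.0 / 7 = 28.571

28.571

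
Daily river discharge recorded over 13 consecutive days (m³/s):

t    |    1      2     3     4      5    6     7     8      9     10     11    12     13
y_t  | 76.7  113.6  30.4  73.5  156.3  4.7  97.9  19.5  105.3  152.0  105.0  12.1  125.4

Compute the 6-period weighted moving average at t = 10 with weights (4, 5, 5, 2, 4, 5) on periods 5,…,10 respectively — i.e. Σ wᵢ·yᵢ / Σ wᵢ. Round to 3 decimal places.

94.336

Weighted sum: 4·156.3 + 5·4.7 + 5·97.9 + 2·19.5 + 4·105.3 + 5·152.0 = 625.2 + 23.5 + 489.5 + 39.0 + 421.2 + 760.0 = 2358.4
Weight total: 4 + 5 + 5 + 2 + 4 + 5 = 25
WMA = 2358.4 / 25 = 94.336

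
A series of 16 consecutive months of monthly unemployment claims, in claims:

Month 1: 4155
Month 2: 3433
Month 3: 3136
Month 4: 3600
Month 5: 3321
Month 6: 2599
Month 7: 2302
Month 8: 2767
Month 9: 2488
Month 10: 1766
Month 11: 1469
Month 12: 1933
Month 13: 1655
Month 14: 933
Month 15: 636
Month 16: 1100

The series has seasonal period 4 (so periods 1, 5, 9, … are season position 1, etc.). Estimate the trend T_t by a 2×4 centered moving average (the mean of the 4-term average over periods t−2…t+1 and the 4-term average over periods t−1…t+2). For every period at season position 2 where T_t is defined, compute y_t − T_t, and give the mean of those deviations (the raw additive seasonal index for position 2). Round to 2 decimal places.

-252.25

Season position 2 occurs at t = 6, 10, 14 (where T_t is defined).
t=6: T_6 = 2851.3750; y_6 − T_6 = 2599 − 2851.3750 = -252.3750
t=10: T_10 = 2018.2500; y_10 − T_10 = 1766 − 2018.2500 = -252.2500
t=14: T_14 = 1185.1250; y_14 − T_14 = 933 − 1185.1250 = -252.1250
Mean deviation: (-252.3750 + -252.2500 + -252.1250) / 3 = -252.25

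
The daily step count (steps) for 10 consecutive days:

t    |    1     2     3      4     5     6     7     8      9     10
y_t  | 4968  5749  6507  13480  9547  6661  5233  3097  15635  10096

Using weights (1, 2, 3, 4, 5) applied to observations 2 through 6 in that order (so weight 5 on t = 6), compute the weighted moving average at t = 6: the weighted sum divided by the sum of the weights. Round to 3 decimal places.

8713.067

Weighted sum: 1·5749 + 2·6507 + 3·13480 + 4·9547 + 5·6661 = 5749 + 13014 + 40440 + 38188 + 33305 = 130696
Weight total: 1 + 2 + 3 + 4 + 5 = 15
WMA = 130696 / 15 = 8713.067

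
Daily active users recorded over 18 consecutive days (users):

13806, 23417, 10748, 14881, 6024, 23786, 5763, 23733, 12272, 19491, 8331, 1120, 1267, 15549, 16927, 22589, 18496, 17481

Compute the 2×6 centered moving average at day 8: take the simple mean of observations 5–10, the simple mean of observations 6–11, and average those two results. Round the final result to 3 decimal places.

15370.417

Sum over 5–10: 6024 + 23786 + 5763 + 23733 + 12272 + 19491 = 91069
Sum over 6–11: 23786 + 5763 + 23733 + 12272 + 19491 + 8331 = 93376
CMA at t=8 = (91069 + 93376) / (2·6) = 184445 / 12 = 15370.417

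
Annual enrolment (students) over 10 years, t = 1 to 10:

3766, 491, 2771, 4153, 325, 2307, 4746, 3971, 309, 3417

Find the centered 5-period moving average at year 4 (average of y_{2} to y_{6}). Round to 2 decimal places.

2009.40

Sum of periods 2–6: 491 + 2771 + 4153 + 325 + 2307 = 10047
Divide by 5: 10047 / 5 = 2009.40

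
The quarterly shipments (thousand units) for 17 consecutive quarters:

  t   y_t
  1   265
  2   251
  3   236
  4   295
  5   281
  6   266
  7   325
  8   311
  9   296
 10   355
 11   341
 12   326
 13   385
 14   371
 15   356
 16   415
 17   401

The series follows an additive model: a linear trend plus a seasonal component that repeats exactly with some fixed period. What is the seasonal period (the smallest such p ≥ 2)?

3

First differences y_{t+1} − y_t: -14, -15, 59, -14, -15, 59, -14, -15, …
The difference pattern repeats every 3 terms and not for any smaller step, so p = 3.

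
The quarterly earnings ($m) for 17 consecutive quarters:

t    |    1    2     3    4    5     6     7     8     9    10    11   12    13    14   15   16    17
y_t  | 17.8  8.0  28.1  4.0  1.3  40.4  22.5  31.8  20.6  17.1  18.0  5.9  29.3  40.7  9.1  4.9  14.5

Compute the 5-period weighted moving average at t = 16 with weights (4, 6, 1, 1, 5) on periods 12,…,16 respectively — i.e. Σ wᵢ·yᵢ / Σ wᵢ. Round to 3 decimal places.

Weighted sum: 4·5.9 + 6·29.3 + 1·40.7 + 1·9.1 + 5·4.9 = 23.6 + 175.8 + 40.7 + 9.1 + 24.5 = 273.7
Weight total: 4 + 6 + 1 + 1 + 5 = 17
WMA = 273.7 / 17 = 16.100

16.100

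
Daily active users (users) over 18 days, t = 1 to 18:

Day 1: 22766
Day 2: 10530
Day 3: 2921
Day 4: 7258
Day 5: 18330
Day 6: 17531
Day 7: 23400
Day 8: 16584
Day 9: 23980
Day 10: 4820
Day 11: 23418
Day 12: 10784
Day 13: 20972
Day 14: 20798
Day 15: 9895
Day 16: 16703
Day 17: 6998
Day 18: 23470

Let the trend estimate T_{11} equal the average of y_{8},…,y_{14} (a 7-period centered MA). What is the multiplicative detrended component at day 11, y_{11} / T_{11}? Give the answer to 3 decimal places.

1.351

Trend T_11 = (16584 + 23980 + 4820 + 23418 + 10784 + 20972 + 20798) / 7 = 121356/7 = 17336.57143
Ratio to trend: 23418 / 17336.57143 = 1.351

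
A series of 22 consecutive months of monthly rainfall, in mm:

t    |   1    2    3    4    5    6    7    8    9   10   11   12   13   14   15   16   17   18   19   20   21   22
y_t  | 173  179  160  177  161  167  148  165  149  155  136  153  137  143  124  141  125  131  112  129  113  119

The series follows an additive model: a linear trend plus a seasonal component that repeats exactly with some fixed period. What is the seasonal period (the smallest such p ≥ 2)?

First differences y_{t+1} − y_t: 6, -19, 17, -16, 6, -19, 17, -16, 6, -19, …
The difference pattern repeats every 4 terms and not for any smaller step, so p = 4.

4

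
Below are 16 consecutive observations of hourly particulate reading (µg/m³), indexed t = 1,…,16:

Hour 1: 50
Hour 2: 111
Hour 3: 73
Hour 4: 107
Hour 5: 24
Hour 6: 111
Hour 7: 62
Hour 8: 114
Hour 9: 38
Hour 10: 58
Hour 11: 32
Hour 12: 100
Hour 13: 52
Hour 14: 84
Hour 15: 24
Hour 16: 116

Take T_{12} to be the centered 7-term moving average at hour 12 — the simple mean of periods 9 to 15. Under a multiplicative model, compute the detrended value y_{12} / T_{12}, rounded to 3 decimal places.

Trend T_12 = (38 + 58 + 32 + 100 + 52 + 84 + 24) / 7 = 388/7 = 55.42857
Ratio to trend: 100 / 55.42857 = 1.804

1.804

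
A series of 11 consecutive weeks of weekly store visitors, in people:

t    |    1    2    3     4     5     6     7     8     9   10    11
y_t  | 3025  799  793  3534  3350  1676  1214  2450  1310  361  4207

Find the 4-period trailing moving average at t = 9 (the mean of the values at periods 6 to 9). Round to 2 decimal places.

Sum of periods 6–9: 1676 + 1214 + 2450 + 1310 = 6650
Divide by 4: 6650 / 4 = 1662.50

1662.50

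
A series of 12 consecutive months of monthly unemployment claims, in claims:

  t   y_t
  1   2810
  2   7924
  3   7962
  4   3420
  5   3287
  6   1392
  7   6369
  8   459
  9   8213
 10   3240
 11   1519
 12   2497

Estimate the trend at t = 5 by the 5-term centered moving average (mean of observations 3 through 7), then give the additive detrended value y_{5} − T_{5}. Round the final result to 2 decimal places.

Trend T_5 = (7962 + 3420 + 3287 + 1392 + 6369) / 5 = 22430/5 = 4486.0000
Detrended value: 3287 − 4486.0000 = -1199.00

-1199.00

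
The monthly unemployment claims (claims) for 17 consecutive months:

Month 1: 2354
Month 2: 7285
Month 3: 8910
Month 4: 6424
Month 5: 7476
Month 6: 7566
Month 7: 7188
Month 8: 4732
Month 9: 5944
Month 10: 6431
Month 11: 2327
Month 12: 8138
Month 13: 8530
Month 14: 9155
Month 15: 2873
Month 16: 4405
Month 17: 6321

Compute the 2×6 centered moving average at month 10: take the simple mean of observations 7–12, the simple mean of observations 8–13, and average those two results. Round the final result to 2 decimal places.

Sum over 7–12: 7188 + 4732 + 5944 + 6431 + 2327 + 8138 = 34760
Sum over 8–13: 4732 + 5944 + 6431 + 2327 + 8138 + 8530 = 36102
CMA at t=10 = (34760 + 36102) / (2·6) = 70862 / 12 = 5905.17

5905.17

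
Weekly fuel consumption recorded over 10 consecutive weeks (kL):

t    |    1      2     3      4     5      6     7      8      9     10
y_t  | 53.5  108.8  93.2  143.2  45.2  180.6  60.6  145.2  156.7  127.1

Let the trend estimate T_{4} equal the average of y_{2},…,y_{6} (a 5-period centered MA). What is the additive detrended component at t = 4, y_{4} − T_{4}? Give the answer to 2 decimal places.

Trend T_4 = (108.8 + 93.2 + 143.2 + 45.2 + 180.6) / 5 = 571.0/5 = 114.2000
Detrended value: 143.2 − 114.2000 = 29.00

29.00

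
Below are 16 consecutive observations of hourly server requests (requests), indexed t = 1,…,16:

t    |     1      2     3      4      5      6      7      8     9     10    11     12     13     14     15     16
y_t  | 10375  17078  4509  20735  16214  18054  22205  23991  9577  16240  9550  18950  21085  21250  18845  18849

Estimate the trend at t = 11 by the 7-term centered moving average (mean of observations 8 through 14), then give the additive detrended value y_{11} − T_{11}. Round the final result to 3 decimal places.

Trend T_11 = (23991 + 9577 + 16240 + 9550 + 18950 + 21085 + 21250) / 7 = 120643/7 = 17234.71429
Detrended value: 9550 − 17234.71429 = -7684.714

-7684.714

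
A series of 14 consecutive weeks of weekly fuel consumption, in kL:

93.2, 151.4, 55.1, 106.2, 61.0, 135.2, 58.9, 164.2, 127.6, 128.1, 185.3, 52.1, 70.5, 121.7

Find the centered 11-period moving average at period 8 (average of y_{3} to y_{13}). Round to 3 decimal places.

Sum of periods 3–13: 55.1 + 106.2 + 61.0 + 135.2 + 58.9 + 164.2 + 127.6 + 128.1 + 185.3 + 52.1 + 70.5 = 1144.2
Divide by 11: 1144.2 / 11 = 104.018

104.018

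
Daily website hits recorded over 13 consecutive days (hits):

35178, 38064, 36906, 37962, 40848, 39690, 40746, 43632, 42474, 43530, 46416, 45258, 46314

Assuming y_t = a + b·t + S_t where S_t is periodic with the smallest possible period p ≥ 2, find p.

3

First differences y_{t+1} − y_t: 2886, -1158, 1056, 2886, -1158, 1056, 2886, -1158, …
The difference pattern repeats every 3 terms and not for any smaller step, so p = 3.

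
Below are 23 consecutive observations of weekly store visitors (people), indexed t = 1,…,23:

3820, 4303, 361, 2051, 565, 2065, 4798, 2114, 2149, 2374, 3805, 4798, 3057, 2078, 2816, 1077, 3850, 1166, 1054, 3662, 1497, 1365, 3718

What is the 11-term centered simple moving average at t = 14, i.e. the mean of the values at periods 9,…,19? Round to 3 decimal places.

Sum of periods 9–19: 2149 + 2374 + 3805 + 4798 + 3057 + 2078 + 2816 + 1077 + 3850 + 1166 + 1054 = 28224
Divide by 11: 28224 / 11 = 2565.818

2565.818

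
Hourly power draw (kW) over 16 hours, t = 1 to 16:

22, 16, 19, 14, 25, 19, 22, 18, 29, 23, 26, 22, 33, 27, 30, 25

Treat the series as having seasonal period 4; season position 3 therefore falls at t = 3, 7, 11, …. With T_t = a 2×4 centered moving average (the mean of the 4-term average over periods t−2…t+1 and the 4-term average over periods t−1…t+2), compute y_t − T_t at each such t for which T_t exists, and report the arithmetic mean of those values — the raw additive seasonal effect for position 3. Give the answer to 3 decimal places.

0.625

Season position 3 occurs at t = 3, 7, 11 (where T_t is defined).
t=3: T_3 = 18.12500; y_3 − T_3 = 19 − 18.12500 = 0.87500
t=7: T_7 = 21.50000; y_7 − T_7 = 22 − 21.50000 = 0.50000
t=11: T_11 = 25.50000; y_11 − T_11 = 26 − 25.50000 = 0.50000
Mean deviation: (0.87500 + 0.50000 + 0.50000) / 3 = 0.625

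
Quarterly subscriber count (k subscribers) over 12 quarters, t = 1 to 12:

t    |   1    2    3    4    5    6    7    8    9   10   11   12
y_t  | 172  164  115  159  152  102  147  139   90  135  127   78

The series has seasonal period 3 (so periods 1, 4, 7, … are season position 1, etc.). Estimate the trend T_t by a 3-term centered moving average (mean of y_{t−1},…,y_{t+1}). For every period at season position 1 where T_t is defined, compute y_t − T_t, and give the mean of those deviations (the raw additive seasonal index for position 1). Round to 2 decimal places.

17.44

Season position 1 occurs at t = 4, 7, 10 (where T_t is defined).
t=4: T_4 = 142.0000; y_4 − T_4 = 159 − 142.0000 = 17.0000
t=7: T_7 = 129.3333; y_7 − T_7 = 147 − 129.3333 = 17.6667
t=10: T_10 = 117.3333; y_10 − T_10 = 135 − 117.3333 = 17.6667
Mean deviation: (17.0000 + 17.6667 + 17.6667) / 3 = 17.44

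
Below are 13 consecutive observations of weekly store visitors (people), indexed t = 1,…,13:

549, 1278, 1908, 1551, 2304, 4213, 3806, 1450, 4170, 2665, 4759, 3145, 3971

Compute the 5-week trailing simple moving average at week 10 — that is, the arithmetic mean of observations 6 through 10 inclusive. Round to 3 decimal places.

Sum of periods 6–10: 4213 + 3806 + 1450 + 4170 + 2665 = 16304
Divide by 5: 16304 / 5 = 3260.800

3260.800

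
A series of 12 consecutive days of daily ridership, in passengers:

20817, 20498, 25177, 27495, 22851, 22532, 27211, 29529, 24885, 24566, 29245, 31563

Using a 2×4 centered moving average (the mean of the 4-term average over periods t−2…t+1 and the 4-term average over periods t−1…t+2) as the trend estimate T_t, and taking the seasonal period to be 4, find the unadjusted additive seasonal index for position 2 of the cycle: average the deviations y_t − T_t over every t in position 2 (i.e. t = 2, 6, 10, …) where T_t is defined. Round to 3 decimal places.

-2744.500

Season position 2 occurs at t = 6, 10 (where T_t is defined).
t=6: T_6 = 25276.50000; y_6 − T_6 = 22532 − 25276.50000 = -2744.50000
t=10: T_10 = 27310.50000; y_10 − T_10 = 24566 − 27310.50000 = -2744.50000
Mean deviation: (-2744.50000 + -2744.50000) / 2 = -2744.500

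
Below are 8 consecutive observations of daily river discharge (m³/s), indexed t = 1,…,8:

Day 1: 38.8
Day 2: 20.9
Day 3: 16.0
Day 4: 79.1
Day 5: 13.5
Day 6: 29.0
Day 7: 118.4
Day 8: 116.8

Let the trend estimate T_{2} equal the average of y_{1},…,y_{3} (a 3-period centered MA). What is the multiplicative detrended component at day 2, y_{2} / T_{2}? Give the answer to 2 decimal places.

0.83

Trend T_2 = (38.8 + 20.9 + 16.0) / 3 = 75.7/3 = 25.2333
Ratio to trend: 20.9 / 25.2333 = 0.83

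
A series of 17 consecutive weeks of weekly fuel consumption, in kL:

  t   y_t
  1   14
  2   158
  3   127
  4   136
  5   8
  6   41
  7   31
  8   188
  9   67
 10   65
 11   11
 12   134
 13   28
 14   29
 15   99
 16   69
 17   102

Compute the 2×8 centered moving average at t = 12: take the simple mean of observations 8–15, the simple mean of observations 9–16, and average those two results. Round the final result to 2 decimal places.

Sum over 8–15: 188 + 67 + 65 + 11 + 134 + 28 + 29 + 99 = 621
Sum over 9–16: 67 + 65 + 11 + 134 + 28 + 29 + 99 + 69 = 502
CMA at t=12 = (621 + 502) / (2·8) = 1123 / 16 = 70.19

70.19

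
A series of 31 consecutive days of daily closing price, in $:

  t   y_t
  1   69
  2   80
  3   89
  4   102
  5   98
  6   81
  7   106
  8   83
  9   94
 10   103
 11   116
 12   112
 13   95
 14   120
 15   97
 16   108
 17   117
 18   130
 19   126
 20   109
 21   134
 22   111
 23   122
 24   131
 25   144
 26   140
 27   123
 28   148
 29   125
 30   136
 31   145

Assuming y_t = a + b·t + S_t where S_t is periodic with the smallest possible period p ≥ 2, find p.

7

First differences y_{t+1} − y_t: 11, 9, 13, -4, -17, 25, -23, 11, 9, 13, -4, -17, 25, -23, 11, 9, …
The difference pattern repeats every 7 terms and not for any smaller step, so p = 7.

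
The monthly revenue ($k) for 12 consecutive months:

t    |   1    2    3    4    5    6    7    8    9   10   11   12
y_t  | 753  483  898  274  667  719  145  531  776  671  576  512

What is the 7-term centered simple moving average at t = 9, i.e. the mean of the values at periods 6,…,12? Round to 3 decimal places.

Sum of periods 6–12: 719 + 145 + 531 + 776 + 671 + 576 + 512 = 3930
Divide by 7: 3930 / 7 = 561.429

561.429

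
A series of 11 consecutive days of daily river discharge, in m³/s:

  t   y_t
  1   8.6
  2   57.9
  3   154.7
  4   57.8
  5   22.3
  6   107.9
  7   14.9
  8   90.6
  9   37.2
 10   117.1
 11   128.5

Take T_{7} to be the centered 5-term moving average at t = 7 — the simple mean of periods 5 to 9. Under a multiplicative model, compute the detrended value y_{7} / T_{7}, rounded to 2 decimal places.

Trend T_7 = (22.3 + 107.9 + 14.9 + 90.6 + 37.2) / 5 = 272.9/5 = 54.5800
Ratio to trend: 14.9 / 54.5800 = 0.27

0.27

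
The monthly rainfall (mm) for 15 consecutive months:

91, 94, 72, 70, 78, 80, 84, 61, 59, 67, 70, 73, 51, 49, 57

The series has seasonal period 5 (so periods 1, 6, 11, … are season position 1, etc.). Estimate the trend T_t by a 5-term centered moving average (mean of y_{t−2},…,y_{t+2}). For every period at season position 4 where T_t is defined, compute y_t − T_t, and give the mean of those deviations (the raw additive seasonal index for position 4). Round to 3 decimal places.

Season position 4 occurs at t = 4, 9 (where T_t is defined).
t=4: T_4 = 78.80000; y_4 − T_4 = 70 − 78.80000 = -8.80000
t=9: T_9 = 68.20000; y_9 − T_9 = 59 − 68.20000 = -9.20000
Mean deviation: (-8.80000 + -9.20000) / 2 = -9.000

-9.000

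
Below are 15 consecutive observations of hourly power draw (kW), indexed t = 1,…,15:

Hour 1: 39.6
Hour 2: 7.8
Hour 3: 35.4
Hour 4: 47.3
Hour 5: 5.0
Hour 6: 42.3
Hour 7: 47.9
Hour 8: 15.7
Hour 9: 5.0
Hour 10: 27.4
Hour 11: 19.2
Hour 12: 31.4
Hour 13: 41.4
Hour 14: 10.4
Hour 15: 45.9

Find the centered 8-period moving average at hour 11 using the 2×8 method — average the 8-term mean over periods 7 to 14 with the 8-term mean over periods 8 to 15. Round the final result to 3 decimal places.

Sum over 7–14: 47.9 + 15.7 + 5.0 + 27.4 + 19.2 + 31.4 + 41.4 + 10.4 = 198.4
Sum over 8–15: 15.7 + 5.0 + 27.4 + 19.2 + 31.4 + 41.4 + 10.4 + 45.9 = 196.4
CMA at t=11 = (198.4 + 196.4) / (2·8) = 394.8 / 16 = 24.675

24.675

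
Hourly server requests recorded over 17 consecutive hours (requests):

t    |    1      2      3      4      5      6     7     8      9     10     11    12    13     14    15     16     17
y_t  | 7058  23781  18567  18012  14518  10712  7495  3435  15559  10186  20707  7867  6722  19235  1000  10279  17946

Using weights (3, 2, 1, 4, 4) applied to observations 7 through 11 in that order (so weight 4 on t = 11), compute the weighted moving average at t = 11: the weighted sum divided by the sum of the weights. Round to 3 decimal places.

12034.714

Weighted sum: 3·7495 + 2·3435 + 1·15559 + 4·10186 + 4·20707 = 22485 + 6870 + 15559 + 40744 + 82828 = 168486
Weight total: 3 + 2 + 1 + 4 + 4 = 14
WMA = 168486 / 14 = 12034.714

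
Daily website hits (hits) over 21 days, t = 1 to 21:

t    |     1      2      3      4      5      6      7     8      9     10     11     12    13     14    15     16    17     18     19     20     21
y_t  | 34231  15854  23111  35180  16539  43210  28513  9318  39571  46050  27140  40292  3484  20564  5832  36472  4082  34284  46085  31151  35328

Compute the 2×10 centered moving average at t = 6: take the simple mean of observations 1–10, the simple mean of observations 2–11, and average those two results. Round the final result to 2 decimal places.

28803.15

Sum over 1–10: 34231 + 15854 + 23111 + 35180 + 16539 + 43210 + 28513 + 9318 + 39571 + 46050 = 291577
Sum over 2–11: 15854 + 23111 + 35180 + 16539 + 43210 + 28513 + 9318 + 39571 + 46050 + 27140 = 284486
CMA at t=6 = (291577 + 284486) / (2·10) = 576063 / 20 = 28803.15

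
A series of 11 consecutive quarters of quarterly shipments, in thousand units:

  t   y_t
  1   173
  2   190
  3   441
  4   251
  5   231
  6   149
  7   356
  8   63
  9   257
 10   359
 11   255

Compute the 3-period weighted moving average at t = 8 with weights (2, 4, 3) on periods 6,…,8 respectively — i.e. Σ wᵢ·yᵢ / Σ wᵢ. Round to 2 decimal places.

Weighted sum: 2·149 + 4·356 + 3·63 = 298 + 1424 + 189 = 1911
Weight total: 2 + 4 + 3 = 9
WMA = 1911 / 9 = 212.33

212.33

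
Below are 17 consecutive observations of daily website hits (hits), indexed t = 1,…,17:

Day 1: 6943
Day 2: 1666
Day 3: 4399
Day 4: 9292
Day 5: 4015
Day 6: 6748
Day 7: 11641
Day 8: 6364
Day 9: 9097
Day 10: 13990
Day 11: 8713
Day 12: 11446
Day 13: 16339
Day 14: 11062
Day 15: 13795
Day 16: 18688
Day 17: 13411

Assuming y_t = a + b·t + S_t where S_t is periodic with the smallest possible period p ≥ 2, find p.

3

First differences y_{t+1} − y_t: -5277, 2733, 4893, -5277, 2733, 4893, -5277, 2733, …
The difference pattern repeats every 3 terms and not for any smaller step, so p = 3.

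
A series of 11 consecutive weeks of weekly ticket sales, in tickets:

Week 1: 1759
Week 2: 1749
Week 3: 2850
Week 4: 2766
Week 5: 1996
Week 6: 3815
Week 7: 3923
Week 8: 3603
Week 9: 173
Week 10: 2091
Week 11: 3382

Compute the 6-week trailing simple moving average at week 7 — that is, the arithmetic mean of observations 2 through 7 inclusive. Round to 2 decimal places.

2849.83

Sum of periods 2–7: 1749 + 2850 + 2766 + 1996 + 3815 + 3923 = 17099
Divide by 6: 17099 / 6 = 2849.83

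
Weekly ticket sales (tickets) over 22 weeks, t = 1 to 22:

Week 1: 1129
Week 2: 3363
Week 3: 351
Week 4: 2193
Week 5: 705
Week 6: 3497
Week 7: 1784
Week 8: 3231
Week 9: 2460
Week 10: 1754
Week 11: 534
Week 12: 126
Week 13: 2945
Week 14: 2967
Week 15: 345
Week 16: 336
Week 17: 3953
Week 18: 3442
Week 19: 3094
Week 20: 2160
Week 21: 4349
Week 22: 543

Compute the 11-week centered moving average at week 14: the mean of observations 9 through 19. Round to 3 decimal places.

Sum of periods 9–19: 2460 + 1754 + 534 + 126 + 2945 + 2967 + 345 + 336 + 3953 + 3442 + 3094 = 21956
Divide by 11: 21956 / 11 = 1996.000

1996.000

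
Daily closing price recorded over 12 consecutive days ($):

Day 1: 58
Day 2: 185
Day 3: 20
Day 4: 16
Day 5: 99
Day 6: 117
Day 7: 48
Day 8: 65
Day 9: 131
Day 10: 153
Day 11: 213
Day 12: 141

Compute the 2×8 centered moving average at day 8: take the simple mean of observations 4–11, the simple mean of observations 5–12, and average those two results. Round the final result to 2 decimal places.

Sum over 4–11: 16 + 99 + 117 + 48 + 65 + 131 + 153 + 213 = 842
Sum over 5–12: 99 + 117 + 48 + 65 + 131 + 153 + 213 + 141 = 967
CMA at t=8 = (842 + 967) / (2·8) = 1809 / 16 = 113.06

113.06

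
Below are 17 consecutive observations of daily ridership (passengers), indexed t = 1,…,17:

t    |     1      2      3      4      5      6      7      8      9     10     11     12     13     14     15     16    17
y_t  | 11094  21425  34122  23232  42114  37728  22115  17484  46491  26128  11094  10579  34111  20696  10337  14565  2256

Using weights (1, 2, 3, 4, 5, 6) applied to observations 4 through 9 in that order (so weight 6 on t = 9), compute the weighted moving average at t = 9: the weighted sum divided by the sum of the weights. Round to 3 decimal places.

Weighted sum: 1·23232 + 2·42114 + 3·37728 + 4·22115 + 5·17484 + 6·46491 = 23232 + 84228 + 113184 + 88460 + 87420 + 278946 = 675470
Weight total: 1 + 2 + 3 + 4 + 5 + 6 = 21
WMA = 675470 / 21 = 32165.238

32165.238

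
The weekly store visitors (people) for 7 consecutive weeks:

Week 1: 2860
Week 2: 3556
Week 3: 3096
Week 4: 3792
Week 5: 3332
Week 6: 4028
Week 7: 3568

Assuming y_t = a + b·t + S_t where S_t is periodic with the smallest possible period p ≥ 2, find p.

2

First differences y_{t+1} − y_t: 696, -460, 696, -460, 696, -460, …
The difference pattern repeats every 2 terms and not for any smaller step, so p = 2.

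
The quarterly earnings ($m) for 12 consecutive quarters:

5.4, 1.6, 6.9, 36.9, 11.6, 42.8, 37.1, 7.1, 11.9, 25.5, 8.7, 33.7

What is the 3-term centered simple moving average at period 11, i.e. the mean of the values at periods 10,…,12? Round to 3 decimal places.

22.633

Sum of periods 10–12: 25.5 + 8.7 + 33.7 = 67.9
Divide by 3: 67.9 / 3 = 22.633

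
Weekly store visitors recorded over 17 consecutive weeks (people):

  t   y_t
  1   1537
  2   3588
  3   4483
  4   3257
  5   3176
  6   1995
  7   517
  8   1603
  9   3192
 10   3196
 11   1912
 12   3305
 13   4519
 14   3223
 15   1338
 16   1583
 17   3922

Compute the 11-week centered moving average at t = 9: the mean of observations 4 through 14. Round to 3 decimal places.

Sum of periods 4–14: 3257 + 3176 + 1995 + 517 + 1603 + 3192 + 3196 + 1912 + 3305 + 4519 + 3223 = 29895
Divide by 11: 29895 / 11 = 2717.727

2717.727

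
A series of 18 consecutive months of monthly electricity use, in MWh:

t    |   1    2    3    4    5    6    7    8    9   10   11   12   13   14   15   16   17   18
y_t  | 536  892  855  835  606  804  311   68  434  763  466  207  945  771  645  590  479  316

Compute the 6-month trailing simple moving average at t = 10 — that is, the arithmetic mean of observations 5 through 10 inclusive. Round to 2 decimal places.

Sum of periods 5–10: 606 + 804 + 311 + 68 + 434 + 763 = 2986
Divide by 6: 2986 / 6 = 497.67

497.67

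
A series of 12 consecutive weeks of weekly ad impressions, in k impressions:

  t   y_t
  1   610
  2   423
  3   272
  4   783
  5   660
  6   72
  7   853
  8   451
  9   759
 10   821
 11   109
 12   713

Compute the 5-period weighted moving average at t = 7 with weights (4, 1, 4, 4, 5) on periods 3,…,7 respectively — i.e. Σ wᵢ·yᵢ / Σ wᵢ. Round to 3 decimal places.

Weighted sum: 4·272 + 1·783 + 4·660 + 4·72 + 5·853 = 1088 + 783 + 2640 + 288 + 4265 = 9064
Weight total: 4 + 1 + 4 + 4 + 5 = 18
WMA = 9064 / 18 = 503.556

503.556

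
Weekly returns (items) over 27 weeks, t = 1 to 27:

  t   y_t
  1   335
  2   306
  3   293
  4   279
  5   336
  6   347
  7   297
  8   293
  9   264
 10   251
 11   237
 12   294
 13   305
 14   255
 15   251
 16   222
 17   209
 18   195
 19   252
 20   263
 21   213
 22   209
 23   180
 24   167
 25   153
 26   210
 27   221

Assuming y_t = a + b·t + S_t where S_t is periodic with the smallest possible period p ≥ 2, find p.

7

First differences y_{t+1} − y_t: -29, -13, -14, 57, 11, -50, -4, -29, -13, -14, 57, 11, -50, -4, -29, -13, …
The difference pattern repeats every 7 terms and not for any smaller step, so p = 7.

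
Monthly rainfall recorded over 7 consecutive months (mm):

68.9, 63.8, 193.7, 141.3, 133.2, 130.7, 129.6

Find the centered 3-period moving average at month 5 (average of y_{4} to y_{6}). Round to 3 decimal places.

135.067

Sum of periods 4–6: 141.3 + 133.2 + 130.7 = 405.2
Divide by 3: 405.2 / 3 = 135.067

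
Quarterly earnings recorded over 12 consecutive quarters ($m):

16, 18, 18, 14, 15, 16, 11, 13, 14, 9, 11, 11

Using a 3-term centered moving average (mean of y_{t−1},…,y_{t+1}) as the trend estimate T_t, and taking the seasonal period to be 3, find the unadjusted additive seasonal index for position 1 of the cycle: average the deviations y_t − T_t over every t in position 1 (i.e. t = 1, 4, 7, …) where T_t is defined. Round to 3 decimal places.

Season position 1 occurs at t = 4, 7, 10 (where T_t is defined).
t=4: T_4 = 15.66667; y_4 − T_4 = 14 − 15.66667 = -1.66667
t=7: T_7 = 13.33333; y_7 − T_7 = 11 − 13.33333 = -2.33333
t=10: T_10 = 11.33333; y_10 − T_10 = 9 − 11.33333 = -2.33333
Mean deviation: (-1.66667 + -2.33333 + -2.33333) / 3 = -2.111

-2.111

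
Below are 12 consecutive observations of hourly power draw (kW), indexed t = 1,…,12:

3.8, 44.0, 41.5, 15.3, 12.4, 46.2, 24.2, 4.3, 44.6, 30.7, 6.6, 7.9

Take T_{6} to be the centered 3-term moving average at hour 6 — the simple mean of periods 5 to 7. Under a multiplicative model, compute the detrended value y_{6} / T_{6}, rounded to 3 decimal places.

1.674

Trend T_6 = (12.4 + 46.2 + 24.2) / 3 = 82.8/3 = 27.60000
Ratio to trend: 46.2 / 27.60000 = 1.674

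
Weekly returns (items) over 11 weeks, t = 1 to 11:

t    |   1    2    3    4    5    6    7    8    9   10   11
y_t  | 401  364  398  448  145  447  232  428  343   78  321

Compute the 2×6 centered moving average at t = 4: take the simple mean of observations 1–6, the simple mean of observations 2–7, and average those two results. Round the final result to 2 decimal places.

Sum over 1–6: 401 + 364 + 398 + 448 + 145 + 447 = 2203
Sum over 2–7: 364 + 398 + 448 + 145 + 447 + 232 = 2034
CMA at t=4 = (2203 + 2034) / (2·6) = 4237 / 12 = 353.08

353.08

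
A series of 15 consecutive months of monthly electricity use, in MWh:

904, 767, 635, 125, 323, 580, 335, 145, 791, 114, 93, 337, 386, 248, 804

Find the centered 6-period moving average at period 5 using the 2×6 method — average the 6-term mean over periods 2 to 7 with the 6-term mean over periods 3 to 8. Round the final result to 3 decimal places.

Sum over 2–7: 767 + 635 + 125 + 323 + 580 + 335 = 2765
Sum over 3–8: 635 + 125 + 323 + 580 + 335 + 145 = 2143
CMA at t=5 = (2765 + 2143) / (2·6) = 4908 / 12 = 409.000

409.000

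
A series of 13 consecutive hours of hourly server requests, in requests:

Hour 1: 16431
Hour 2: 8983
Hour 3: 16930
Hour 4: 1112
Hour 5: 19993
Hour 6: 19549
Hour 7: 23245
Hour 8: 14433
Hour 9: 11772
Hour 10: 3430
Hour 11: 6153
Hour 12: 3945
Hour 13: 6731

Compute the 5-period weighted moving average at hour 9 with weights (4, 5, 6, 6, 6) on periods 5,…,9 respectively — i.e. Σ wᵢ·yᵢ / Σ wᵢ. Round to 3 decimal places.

17571.000

Weighted sum: 4·19993 + 5·19549 + 6·23245 + 6·14433 + 6·11772 = 79972 + 97745 + 139470 + 86598 + 70632 = 474417
Weight total: 4 + 5 + 6 + 6 + 6 = 27
WMA = 474417 / 27 = 17571.000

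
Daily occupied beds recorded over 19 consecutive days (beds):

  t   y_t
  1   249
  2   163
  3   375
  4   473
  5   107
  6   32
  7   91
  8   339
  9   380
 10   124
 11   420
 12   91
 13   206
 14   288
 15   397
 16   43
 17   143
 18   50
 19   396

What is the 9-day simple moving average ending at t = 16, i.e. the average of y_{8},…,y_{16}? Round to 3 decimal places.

Sum of periods 8–16: 339 + 380 + 124 + 420 + 91 + 206 + 288 + 397 + 43 = 2288
Divide by 9: 2288 / 9 = 254.222

254.222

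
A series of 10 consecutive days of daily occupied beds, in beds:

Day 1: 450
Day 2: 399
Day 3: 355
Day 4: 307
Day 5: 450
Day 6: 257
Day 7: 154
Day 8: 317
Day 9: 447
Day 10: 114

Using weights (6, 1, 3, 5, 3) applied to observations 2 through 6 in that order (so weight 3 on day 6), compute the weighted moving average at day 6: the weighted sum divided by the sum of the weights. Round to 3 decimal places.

371.722

Weighted sum: 6·399 + 1·355 + 3·307 + 5·450 + 3·257 = 2394 + 355 + 921 + 2250 + 771 = 6691
Weight total: 6 + 1 + 3 + 5 + 3 = 18
WMA = 6691 / 18 = 371.722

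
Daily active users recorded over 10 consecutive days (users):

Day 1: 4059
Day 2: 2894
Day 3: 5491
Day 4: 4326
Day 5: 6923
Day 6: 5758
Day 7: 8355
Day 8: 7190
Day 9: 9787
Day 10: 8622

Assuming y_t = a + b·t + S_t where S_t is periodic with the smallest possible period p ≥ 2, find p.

First differences y_{t+1} − y_t: -1165, 2597, -1165, 2597, -1165, 2597, …
The difference pattern repeats every 2 terms and not for any smaller step, so p = 2.

2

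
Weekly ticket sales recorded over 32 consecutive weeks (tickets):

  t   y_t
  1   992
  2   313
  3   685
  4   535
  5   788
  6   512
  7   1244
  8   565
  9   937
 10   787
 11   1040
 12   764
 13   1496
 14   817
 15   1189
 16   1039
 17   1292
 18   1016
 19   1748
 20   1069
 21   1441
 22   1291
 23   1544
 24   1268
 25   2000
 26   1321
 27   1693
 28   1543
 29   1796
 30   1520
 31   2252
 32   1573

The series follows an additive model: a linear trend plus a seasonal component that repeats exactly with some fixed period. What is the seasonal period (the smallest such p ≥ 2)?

6

First differences y_{t+1} − y_t: -679, 372, -150, 253, -276, 732, -679, 372, -150, 253, -276, 732, -679, 372, …
The difference pattern repeats every 6 terms and not for any smaller step, so p = 6.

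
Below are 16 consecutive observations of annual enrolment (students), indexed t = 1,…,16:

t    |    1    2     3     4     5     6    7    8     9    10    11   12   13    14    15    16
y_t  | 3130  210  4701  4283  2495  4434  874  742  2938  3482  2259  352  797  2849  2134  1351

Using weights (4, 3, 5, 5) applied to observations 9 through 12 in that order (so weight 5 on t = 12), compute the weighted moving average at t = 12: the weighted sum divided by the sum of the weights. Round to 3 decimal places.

Weighted sum: 4·2938 + 3·3482 + 5·2259 + 5·352 = 11752 + 10446 + 11295 + 1760 = 35253
Weight total: 4 + 3 + 5 + 5 = 17
WMA = 35253 / 17 = 2073.706

2073.706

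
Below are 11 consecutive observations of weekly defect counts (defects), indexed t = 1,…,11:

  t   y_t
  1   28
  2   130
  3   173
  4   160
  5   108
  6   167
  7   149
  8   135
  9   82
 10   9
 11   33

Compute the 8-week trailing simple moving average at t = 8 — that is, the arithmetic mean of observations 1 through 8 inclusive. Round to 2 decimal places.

131.25

Sum of periods 1–8: 28 + 130 + 173 + 160 + 108 + 167 + 149 + 135 = 1050
Divide by 8: 1050 / 8 = 131.25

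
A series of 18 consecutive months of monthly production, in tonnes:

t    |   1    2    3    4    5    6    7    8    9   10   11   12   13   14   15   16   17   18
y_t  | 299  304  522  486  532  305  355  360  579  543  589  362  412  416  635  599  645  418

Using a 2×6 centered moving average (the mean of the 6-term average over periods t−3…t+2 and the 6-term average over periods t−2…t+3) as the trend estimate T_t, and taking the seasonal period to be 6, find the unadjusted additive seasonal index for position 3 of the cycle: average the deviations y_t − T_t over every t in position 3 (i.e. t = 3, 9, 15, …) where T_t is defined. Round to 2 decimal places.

118.96

Season position 3 occurs at t = 9, 15 (where T_t is defined).
t=9: T_9 = 459.9167; y_9 − T_9 = 579 − 459.9167 = 119.0833
t=15: T_15 = 516.1667; y_15 − T_15 = 635 − 516.1667 = 118.8333
Mean deviation: (119.0833 + 118.8333) / 2 = 118.96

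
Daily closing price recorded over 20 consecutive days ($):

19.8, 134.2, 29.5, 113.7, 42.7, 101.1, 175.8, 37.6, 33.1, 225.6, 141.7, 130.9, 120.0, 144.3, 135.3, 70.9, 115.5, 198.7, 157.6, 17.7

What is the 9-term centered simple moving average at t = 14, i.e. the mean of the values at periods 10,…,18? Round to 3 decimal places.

Sum of periods 10–18: 225.6 + 141.7 + 130.9 + 120.0 + 144.3 + 135.3 + 70.9 + 115.5 + 198.7 = 1282.9
Divide by 9: 1282.9 / 9 = 142.544

142.544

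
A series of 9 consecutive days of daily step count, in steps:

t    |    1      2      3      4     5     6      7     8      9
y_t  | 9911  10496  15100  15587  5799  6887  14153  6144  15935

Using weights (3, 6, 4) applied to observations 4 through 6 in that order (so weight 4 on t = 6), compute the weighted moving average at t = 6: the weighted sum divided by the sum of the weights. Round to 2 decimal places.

8392.54

Weighted sum: 3·15587 + 6·5799 + 4·6887 = 46761 + 34794 + 27548 = 109103
Weight total: 3 + 6 + 4 = 13
WMA = 109103 / 13 = 8392.54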